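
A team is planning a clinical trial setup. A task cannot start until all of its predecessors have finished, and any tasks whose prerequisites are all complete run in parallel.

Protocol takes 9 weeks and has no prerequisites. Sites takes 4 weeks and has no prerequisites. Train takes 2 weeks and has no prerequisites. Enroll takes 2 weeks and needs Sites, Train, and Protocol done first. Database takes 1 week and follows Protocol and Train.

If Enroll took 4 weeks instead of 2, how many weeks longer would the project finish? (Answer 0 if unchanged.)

2

As given, the longest chain is Protocol→Enroll = 9+2 = 11, so the finish is 11 weeks.
Enroll is on the critical path; changing it to 4 makes that path 13 weeks.
The critical path is still Protocol→Enroll; finish is now 13 weeks.
Change in finish: 13 − 11 = +2 weeks.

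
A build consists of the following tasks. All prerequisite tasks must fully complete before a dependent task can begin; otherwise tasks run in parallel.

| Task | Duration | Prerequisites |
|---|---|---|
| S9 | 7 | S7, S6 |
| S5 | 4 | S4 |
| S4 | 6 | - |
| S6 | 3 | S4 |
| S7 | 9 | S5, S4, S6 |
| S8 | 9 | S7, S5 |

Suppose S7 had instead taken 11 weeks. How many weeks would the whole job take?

As given, the longest chain is S4→S5→S7→S8 = 6+4+9+9 = 28, so the finish is 28 weeks.
Since S7 is critical, the +2 change carries straight to that chain (now 30 weeks).
No other chain overtakes it, so the finish is 30 weeks.

30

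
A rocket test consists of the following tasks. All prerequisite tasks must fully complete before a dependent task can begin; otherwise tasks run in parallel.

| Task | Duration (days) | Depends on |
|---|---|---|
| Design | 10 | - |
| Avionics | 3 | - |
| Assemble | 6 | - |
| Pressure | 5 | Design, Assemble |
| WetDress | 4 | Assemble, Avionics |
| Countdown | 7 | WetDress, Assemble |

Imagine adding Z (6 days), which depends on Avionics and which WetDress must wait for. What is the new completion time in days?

Originally the project takes 17 days.
With Z inserted, WetDress now waits for max(Assemble, Avionics, Z).
New critical path: Avionics→Z→WetDress→Countdown = 3+6+4+7 = 20 ⇒ 20 days.

20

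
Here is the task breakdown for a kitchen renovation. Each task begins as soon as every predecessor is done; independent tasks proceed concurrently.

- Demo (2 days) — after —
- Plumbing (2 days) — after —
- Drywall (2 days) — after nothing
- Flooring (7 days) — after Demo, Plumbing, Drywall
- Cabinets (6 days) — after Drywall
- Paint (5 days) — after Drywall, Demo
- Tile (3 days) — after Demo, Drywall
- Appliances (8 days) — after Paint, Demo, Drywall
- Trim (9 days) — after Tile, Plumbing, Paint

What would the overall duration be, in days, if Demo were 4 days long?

The binding path is Demo→Paint→Trim = 2+5+9 = 16; finish at 16 days.
Since Demo is critical, the +2 change carries straight to that chain (now 18 days).
The critical path is still Demo→Paint→Trim; finish is now 18 days.

18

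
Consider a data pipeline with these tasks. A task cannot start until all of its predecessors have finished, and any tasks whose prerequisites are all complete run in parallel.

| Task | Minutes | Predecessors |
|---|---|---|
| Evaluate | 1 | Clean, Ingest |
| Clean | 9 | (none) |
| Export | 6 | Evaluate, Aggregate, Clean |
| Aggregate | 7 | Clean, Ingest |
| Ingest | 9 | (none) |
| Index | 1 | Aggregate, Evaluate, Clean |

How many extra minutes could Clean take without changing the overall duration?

Critical path: Ingest→Aggregate→Export = 9+7+6 = 22, so the finish is 22 minutes.
Longest path through Clean: 22 minutes (earliest finish 9, latest finish 9).
Float = 22 − 22 = 0.

0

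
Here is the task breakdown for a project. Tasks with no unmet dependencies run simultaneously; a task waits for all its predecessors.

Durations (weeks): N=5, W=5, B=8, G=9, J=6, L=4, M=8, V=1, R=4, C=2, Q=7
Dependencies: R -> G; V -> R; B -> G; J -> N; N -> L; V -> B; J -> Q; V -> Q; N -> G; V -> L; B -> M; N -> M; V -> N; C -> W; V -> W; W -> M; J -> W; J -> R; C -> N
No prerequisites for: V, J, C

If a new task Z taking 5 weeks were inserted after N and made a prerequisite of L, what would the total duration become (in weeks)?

20

Originally the job takes 20 weeks.
With Z inserted, L now waits for max(N, V, Z).
New critical path: J→N→Z→L = 6+5+5+4 = 20 ⇒ 20 weeks.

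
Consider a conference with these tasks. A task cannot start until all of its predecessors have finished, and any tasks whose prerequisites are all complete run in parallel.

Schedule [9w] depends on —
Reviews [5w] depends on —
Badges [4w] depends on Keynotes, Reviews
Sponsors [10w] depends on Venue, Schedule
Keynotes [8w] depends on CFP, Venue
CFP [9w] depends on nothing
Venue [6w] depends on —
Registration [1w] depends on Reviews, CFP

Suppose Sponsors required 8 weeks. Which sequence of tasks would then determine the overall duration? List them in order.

Critical path before the change: CFP→Keynotes→Badges = 9+8+4 = 21 giving 21 weeks.
Sponsors has 2 weeks of float (longest path through it is 19).
The critical path is still CFP→Keynotes→Badges; finish is now 21 weeks.

CFP, Keynotes, Badges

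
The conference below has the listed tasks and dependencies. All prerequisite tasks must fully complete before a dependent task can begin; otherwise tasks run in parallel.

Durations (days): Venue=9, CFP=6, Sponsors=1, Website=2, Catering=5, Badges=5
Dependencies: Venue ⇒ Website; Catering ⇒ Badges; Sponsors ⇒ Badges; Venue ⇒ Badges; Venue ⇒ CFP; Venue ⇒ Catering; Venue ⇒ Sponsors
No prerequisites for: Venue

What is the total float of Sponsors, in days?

Critical path: Venue→Catering→Badges = 9+5+5 = 19, so the finish is 19 days.
Sponsors finishes as early as 10 and must finish by 14.
Float = 19 − 15 = 4.

4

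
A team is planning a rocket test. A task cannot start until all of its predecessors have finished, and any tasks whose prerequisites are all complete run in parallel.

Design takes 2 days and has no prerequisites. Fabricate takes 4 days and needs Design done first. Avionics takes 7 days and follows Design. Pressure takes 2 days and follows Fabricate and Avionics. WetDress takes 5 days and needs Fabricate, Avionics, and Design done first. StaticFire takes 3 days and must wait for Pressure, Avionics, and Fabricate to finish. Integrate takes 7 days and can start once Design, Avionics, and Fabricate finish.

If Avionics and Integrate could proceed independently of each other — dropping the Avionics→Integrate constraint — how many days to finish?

Before: longest chain Design→Avionics→Integrate = 2+7+7 = 16, finish 16.
Without Avionics→Integrate, Integrate's earliest start moves from 9 to 6.
After: Design→Avionics→Pressure→StaticFire = 2+7+2+3 = 14 → 14 days.

14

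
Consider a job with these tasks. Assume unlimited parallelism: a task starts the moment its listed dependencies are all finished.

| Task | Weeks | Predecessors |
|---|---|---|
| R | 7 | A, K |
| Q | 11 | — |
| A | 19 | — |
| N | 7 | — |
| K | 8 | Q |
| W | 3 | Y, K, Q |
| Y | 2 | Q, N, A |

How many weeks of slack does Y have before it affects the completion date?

2

The longest chain is Q→K→R = 11+8+7 = 26; overall finish 26 weeks.
Y finishes as early as 21 and must finish by 23.
Slack of Y = 21 − 19 = 2 weeks.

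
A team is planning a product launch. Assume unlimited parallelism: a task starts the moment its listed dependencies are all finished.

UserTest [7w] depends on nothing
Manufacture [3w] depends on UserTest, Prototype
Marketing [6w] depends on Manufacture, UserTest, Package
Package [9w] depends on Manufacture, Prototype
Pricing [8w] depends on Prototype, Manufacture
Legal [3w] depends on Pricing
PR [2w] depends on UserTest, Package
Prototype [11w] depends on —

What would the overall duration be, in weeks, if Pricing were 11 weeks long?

Critical path before the change: Prototype→Manufacture→Package→Marketing = 11+3+9+6 = 29 giving 29 weeks.
Pricing is off the critical path — its longest chain is 25 weeks, giving 4 of slack.
The critical path is still Prototype→Manufacture→Package→Marketing; finish is now 29 weeks.

29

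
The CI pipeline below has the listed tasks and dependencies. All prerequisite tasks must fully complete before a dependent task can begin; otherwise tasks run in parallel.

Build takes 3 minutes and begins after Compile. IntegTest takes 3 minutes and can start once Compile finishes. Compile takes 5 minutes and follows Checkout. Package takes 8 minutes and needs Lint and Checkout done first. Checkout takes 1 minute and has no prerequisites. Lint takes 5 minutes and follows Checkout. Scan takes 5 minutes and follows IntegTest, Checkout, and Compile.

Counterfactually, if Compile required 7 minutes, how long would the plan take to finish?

Critical path before the change: Checkout→Compile→IntegTest→Scan = 1+5+3+5 = 14 giving 14 minutes.
Compile is on the critical path; changing it to 7 makes that path 16 minutes.
No other chain overtakes it, so the finish is 16 minutes.

16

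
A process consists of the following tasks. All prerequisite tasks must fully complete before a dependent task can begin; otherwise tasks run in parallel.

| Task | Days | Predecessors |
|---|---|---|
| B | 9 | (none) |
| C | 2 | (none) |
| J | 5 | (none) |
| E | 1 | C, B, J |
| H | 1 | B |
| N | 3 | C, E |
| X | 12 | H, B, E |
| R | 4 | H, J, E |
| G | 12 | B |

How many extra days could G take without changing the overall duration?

B→E→X = 9+1+12 = 22 sets the makespan at 22 days.
Longest path through G: 21 days (earliest finish 21, latest finish 22).
So G can slip 22 − 21 = 1 day.

1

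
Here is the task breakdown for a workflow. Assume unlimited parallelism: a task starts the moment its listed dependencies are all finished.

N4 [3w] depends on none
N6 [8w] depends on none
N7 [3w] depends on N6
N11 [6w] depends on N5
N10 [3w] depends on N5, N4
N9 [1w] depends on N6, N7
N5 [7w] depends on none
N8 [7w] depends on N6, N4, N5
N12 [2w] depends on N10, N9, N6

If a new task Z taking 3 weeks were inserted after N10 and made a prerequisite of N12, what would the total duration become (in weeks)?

15

Originally the schedule takes 15 weeks.
With Z inserted, N12 now waits for max(N10, N9, N6, Z).
New critical path: N5→N10→Z→N12 = 7+3+3+2 = 15 ⇒ 15 weeks.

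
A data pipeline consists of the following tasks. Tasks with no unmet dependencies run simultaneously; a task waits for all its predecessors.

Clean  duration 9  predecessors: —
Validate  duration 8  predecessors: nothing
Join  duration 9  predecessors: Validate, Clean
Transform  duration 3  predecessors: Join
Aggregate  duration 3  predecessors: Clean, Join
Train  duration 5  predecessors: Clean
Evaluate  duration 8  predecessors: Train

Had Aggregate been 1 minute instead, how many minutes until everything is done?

22

Critical path before the change: Clean→Train→Evaluate = 9+5+8 = 22 giving 22 minutes.
The longest path through Aggregate is only 21 minutes, so Aggregate has float 1.
That remains the longest chain; total 22 minutes.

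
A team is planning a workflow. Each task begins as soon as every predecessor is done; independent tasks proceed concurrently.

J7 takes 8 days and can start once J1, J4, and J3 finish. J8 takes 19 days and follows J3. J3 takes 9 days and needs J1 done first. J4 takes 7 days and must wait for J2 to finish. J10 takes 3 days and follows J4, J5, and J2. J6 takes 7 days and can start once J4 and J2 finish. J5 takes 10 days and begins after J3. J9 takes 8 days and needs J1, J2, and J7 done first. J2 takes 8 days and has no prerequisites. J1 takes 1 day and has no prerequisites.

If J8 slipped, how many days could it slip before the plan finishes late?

J2→J4→J7→J9 = 8+7+8+8 = 31 sets the makespan at 31 days.
Longest path through J8: 29 days (earliest finish 29, latest finish 31).
So J8 can slip 31 − 29 = 2 days.

2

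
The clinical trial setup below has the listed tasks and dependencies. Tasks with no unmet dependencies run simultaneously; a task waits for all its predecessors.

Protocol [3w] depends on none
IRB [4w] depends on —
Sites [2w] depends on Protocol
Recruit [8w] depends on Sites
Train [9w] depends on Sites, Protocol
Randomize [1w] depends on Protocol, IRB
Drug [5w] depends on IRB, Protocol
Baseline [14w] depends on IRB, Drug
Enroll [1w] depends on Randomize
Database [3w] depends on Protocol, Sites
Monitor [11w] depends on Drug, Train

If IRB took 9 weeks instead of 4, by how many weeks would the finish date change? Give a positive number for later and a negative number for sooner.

As given, the longest chain is Protocol→Sites→Train→Monitor = 3+2+9+11 = 25, so the finish is 25 weeks.
IRB is off the critical path — its longest chain is 23 weeks, giving 2 of slack.
The binding chain switches to IRB→Drug→Baseline = 9+5+14 = 28; finish 28 weeks.
Change in finish: 28 − 25 = +3 weeks.

3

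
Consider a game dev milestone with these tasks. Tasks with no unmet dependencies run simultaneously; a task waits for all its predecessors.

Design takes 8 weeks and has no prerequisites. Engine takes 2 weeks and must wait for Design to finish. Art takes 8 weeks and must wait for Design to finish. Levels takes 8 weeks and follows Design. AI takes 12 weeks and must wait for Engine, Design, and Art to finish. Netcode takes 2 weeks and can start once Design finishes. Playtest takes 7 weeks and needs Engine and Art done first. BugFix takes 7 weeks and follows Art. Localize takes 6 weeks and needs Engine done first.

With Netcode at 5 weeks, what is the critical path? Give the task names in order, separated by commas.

Critical path before the change: Design→Art→AI = 8+8+12 = 28 giving 28 weeks.
The longest path through Netcode is only 10 weeks, so Netcode has float 18.
No other chain overtakes it, so the finish is 28 weeks.

Design, Art, AI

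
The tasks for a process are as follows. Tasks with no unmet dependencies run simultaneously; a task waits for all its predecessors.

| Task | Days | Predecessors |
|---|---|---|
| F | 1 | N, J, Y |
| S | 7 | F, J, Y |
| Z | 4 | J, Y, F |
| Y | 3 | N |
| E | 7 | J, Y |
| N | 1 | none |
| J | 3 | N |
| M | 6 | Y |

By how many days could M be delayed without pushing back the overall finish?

2

N→Y→F→S = 1+3+1+7 = 12 sets the makespan at 12 days.
M finishes as early as 10 and must finish by 12.
Slack of M = 6 − 4 = 2 days.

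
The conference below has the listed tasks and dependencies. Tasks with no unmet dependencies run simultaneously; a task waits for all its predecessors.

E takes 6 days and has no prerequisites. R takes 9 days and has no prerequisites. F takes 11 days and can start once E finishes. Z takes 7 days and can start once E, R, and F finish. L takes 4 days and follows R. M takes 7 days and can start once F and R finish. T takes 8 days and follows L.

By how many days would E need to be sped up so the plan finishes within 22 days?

Current finish: 24 days; target: 22.
E is on every critical path, so each day cut from E cuts the finish by one (this holds down to a finish of 21).
Need 24 − 22 = 2 days off E → E becomes 4 days, finish becomes 22.

2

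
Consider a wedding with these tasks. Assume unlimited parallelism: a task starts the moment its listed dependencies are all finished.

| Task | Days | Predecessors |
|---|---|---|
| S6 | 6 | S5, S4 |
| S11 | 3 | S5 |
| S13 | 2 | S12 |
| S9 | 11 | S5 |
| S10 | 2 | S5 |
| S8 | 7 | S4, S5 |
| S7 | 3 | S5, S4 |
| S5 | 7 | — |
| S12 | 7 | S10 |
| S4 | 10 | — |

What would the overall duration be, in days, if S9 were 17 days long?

24

As given, the longest chain is S5→S9 = 7+11 = 18, so the finish is 18 days.
S9 is on the critical path; changing it to 17 makes that path 24 days.
That remains the longest chain; total 24 days.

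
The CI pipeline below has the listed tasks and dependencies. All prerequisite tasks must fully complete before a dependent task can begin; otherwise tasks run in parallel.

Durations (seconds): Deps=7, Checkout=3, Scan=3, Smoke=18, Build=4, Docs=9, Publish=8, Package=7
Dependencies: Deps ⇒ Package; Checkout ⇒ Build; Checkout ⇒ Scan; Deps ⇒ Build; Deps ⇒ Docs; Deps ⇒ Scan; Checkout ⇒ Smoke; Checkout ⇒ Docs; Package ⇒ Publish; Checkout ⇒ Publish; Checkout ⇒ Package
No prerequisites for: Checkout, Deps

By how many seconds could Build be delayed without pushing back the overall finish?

11

Critical path: Deps→Package→Publish = 7+7+8 = 22, so the finish is 22 seconds.
Longest path through Build: 11 seconds (earliest finish 11, latest finish 22).
Float = 22 − 11 = 11.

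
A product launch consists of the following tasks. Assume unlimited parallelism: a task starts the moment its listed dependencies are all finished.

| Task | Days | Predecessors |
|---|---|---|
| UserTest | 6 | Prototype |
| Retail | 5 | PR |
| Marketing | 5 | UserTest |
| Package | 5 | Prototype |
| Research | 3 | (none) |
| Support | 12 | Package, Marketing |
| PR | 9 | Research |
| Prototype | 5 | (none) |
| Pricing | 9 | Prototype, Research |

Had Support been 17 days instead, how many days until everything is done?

33

As given, the longest chain is Prototype→UserTest→Marketing→Support = 5+6+5+12 = 28, so the finish is 28 days.
Since Support is critical, the +5 change carries straight to that chain (now 33 days).
The critical path is still Prototype→UserTest→Marketing→Support; finish is now 33 days.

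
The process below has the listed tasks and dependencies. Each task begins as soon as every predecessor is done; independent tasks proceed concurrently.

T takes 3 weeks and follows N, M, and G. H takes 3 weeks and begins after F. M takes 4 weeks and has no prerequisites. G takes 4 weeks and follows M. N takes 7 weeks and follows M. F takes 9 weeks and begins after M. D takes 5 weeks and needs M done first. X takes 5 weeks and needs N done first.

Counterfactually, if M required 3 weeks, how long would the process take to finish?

15

Actual critical path: M→N→X = 4+7+5 = 16 ⇒ 16 weeks.
M lies on that path, so at 3 weeks the path becomes 15 weeks.
That remains the longest chain; total 15 weeks.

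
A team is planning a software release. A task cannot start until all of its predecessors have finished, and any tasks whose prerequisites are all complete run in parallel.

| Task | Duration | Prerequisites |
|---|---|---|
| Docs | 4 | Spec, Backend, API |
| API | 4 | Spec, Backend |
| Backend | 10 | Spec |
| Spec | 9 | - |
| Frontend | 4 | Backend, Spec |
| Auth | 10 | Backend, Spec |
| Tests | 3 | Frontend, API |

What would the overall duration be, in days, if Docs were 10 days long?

33

Critical path before the change: Spec→Backend→Auth = 9+10+10 = 29 giving 29 days.
Docs has 2 days of float (longest path through it is 27).
Now Spec→Backend→API→Docs = 9+10+4+10 = 33 is longest, so the finish becomes 33 days.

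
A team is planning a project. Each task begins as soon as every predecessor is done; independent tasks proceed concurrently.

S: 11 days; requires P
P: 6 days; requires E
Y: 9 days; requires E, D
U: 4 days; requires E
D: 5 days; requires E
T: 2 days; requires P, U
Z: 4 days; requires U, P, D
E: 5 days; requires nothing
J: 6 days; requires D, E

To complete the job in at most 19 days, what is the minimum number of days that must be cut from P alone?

Current finish: 22 days; target: 19.
P is on every critical path, so each day cut from P cuts the finish by one (this holds down to a finish of 19).
Need 22 − 19 = 3 days off P → P becomes 3 days, finish becomes 19.

3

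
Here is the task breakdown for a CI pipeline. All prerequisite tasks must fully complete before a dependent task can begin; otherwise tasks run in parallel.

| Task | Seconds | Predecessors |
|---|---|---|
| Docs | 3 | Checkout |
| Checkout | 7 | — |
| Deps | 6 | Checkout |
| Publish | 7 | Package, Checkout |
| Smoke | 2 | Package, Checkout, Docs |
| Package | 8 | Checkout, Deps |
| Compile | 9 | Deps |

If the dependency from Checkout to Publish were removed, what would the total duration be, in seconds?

Original critical path: Checkout→Deps→Package→Publish = 7+6+8+7 = 28 ⇒ 28 seconds.
Dropping Checkout→Publish doesn't change Publish's earliest start (21); another predecessor still binds.
New critical path: Checkout→Deps→Package→Publish = 7+6+8+7 = 28 ⇒ 28 seconds.

28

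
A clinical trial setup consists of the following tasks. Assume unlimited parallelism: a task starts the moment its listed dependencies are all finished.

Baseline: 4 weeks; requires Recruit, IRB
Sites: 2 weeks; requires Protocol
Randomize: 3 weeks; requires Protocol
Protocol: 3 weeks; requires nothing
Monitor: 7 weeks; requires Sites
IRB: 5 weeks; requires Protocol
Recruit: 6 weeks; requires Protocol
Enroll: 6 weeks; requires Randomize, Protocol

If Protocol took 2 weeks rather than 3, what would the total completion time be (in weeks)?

As given, the longest chain is Protocol→Recruit→Baseline = 3+6+4 = 13, so the finish is 13 weeks.
Since Protocol is critical, the -1 change carries straight to that chain (now 12 weeks).
No other chain overtakes it, so the finish is 12 weeks.

12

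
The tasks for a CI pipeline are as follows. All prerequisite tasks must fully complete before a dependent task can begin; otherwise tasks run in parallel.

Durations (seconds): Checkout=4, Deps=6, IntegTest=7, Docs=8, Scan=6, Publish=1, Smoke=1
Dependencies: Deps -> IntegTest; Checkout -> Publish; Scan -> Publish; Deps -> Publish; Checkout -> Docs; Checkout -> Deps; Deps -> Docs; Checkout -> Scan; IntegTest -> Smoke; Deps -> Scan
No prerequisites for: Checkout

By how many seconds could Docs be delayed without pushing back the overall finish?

Critical path: Checkout→Deps→IntegTest→Smoke = 4+6+7+1 = 18, so the finish is 18 seconds.
The longest chain containing Docs totals 18 seconds.
So Docs can slip 18 − 18 = 0 seconds.

0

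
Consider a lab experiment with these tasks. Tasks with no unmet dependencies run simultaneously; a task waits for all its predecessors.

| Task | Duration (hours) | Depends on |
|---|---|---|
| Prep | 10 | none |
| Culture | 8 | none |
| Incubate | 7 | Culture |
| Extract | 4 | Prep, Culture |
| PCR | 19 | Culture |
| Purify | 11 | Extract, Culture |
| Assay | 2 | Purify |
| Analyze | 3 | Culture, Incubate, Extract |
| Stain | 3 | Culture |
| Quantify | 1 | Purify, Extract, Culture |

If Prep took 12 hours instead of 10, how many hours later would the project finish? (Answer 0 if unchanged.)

Actual critical path: Prep→Extract→Purify→Assay = 10+4+11+2 = 27 ⇒ 27 hours.
Prep is on the critical path; changing it to 12 makes that path 29 hours.
No other chain overtakes it, so the finish is 29 hours.
Change in finish: 29 − 27 = +2 hours.

2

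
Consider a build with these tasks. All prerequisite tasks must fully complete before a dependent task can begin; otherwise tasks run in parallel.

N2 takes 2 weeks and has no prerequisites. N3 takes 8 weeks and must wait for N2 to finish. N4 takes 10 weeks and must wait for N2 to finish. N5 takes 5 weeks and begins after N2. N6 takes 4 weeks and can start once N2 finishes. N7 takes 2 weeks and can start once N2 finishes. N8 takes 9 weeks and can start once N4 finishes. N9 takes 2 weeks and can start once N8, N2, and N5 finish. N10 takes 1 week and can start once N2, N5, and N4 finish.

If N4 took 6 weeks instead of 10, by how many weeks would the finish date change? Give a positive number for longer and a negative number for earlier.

-4

Critical path before the change: N2→N4→N8→N9 = 2+10+9+2 = 23 giving 23 weeks.
N4 lies on that path, so at 6 weeks the path becomes 19 weeks.
No other chain overtakes it, so the finish is 19 weeks.
Change in finish: 19 − 23 = -4 weeks.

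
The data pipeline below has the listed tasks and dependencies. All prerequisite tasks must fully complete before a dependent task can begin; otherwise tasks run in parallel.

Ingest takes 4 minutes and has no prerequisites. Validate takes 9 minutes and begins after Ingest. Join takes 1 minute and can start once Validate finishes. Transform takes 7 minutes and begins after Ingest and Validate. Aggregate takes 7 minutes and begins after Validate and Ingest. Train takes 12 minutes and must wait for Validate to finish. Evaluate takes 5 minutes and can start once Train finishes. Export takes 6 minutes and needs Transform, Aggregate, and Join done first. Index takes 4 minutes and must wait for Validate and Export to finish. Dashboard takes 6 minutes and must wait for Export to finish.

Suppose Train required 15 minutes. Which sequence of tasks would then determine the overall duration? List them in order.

Baseline: Ingest→Validate→Transform→Export→Dashboard = 4+9+7+6+6 = 32 → 32 minutes.
Train is off the critical path — its longest chain is 30 minutes, giving 2 of slack.
The binding chain switches to Ingest→Validate→Train→Evaluate = 4+9+15+5 = 33; finish 33 minutes.

Ingest, Validate, Train, Evaluate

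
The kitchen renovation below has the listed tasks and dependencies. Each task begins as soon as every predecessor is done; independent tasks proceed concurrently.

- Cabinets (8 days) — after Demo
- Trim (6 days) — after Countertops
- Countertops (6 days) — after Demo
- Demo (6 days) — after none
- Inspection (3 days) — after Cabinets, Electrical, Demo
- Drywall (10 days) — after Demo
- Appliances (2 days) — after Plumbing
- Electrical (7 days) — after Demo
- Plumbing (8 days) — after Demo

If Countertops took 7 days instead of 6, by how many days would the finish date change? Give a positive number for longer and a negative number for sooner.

Actual critical path: Demo→Countertops→Trim = 6+6+6 = 18 ⇒ 18 days.
Since Countertops is critical, the +1 change carries straight to that chain (now 19 days).
The critical path is still Demo→Countertops→Trim; finish is now 19 days.
Change in finish: 19 − 18 = +1 days.

1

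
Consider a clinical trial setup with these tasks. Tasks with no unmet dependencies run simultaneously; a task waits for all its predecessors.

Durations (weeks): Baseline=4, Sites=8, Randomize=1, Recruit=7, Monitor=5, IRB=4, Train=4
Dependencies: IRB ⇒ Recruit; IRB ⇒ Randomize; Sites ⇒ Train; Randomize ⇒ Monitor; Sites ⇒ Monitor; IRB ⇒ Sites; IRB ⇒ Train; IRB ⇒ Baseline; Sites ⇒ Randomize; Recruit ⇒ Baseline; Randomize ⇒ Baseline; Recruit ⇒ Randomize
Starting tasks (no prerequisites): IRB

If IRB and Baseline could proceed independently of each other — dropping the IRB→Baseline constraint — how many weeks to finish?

Before: longest chain IRB→Sites→Randomize→Monitor = 4+8+1+5 = 18, finish 18.
Dropping IRB→Baseline doesn't change Baseline's earliest start (13); another predecessor still binds.
The longest chain is now IRB→Sites→Randomize→Monitor = 4+8+1+5 = 18, so the clinical trial setup takes 18 weeks.

18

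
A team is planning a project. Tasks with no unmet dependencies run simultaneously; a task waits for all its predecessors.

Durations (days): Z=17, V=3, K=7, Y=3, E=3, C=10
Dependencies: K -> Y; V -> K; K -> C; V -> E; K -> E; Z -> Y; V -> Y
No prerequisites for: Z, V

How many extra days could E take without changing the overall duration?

The longest chain is Z→Y = 17+3 = 20; overall finish 20 days.
The longest chain containing E totals 13 days.
So E can slip 20 − 13 = 7 days.

7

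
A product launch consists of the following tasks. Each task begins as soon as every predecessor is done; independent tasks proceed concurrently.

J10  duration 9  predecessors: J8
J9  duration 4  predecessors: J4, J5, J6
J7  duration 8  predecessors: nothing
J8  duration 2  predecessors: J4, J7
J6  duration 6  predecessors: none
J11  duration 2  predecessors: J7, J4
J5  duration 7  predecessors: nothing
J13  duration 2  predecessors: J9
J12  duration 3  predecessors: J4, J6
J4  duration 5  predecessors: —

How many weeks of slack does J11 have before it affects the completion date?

9

J7→J8→J10 = 8+2+9 = 19 sets the makespan at 19 weeks.
The longest chain containing J11 totals 10 weeks.
So J11 can slip 19 − 10 = 9 weeks.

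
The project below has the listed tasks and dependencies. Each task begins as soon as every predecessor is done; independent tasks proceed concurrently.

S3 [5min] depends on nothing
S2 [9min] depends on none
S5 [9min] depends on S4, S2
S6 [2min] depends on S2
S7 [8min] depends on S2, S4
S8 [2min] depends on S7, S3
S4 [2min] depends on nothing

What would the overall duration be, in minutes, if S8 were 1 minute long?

18

As given, the longest chain is S2→S7→S8 = 9+8+2 = 19, so the finish is 19 minutes.
Since S8 is critical, the -1 change carries straight to that chain (now 18 minutes).
The binding chain switches to S2→S5 = 9+9 = 18; finish 18 minutes.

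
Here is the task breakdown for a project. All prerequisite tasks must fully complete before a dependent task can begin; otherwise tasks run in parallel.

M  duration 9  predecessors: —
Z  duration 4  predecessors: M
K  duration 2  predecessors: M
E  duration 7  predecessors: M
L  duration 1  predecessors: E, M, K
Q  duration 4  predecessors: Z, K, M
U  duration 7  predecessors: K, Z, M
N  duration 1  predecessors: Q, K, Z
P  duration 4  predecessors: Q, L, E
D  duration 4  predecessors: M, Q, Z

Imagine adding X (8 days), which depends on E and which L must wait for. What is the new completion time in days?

29

Originally the job takes 21 days.
With X inserted, L now waits for max(E, M, K, X).
New critical path: M→E→X→L→P = 9+7+8+1+4 = 29 ⇒ 29 days.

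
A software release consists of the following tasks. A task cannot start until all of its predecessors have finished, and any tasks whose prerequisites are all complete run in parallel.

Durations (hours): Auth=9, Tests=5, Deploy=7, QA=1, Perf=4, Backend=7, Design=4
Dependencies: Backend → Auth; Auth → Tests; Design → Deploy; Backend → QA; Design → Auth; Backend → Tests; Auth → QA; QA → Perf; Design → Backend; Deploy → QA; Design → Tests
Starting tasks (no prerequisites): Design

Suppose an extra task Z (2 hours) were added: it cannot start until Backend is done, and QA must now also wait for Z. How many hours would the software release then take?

Originally the software release takes 25 hours.
With Z inserted, QA now waits for max(Deploy, Auth, Backend, Z).
New critical path: Design→Backend→Auth→Tests = 4+7+9+5 = 25 ⇒ 25 hours.

25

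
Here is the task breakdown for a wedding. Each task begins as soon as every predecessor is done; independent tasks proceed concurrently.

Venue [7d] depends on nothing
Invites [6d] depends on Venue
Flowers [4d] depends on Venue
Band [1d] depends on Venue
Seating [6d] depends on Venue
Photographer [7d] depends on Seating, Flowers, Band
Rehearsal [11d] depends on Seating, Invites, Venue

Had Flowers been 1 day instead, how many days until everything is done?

Baseline: Venue→Invites→Rehearsal = 7+6+11 = 24 → 24 days.
The longest path through Flowers is only 18 days, so Flowers has float 6.
That remains the longest chain; total 24 days.

24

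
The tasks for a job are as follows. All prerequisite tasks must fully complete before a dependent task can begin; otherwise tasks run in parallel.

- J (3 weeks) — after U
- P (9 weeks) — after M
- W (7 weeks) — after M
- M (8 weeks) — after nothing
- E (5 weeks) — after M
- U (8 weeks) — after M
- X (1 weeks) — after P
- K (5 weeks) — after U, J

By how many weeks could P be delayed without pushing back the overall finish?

The longest chain is M→U→J→K = 8+8+3+5 = 24; overall finish 24 weeks.
The longest chain containing P totals 18 weeks.
Slack of P = 14 − 8 = 6 weeks.

6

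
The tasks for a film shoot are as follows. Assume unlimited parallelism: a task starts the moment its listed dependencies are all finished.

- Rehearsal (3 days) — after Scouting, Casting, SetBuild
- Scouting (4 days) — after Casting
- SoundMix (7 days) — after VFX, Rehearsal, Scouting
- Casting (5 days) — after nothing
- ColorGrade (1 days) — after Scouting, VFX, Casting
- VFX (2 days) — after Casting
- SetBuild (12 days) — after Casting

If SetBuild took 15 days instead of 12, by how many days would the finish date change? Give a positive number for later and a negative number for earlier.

3

As given, the longest chain is Casting→SetBuild→Rehearsal→SoundMix = 5+12+3+7 = 27, so the finish is 27 days.
SetBuild is on the critical path; changing it to 15 makes that path 30 days.
The critical path is still Casting→SetBuild→Rehearsal→SoundMix; finish is now 30 days.
Change in finish: 30 − 27 = +3 days.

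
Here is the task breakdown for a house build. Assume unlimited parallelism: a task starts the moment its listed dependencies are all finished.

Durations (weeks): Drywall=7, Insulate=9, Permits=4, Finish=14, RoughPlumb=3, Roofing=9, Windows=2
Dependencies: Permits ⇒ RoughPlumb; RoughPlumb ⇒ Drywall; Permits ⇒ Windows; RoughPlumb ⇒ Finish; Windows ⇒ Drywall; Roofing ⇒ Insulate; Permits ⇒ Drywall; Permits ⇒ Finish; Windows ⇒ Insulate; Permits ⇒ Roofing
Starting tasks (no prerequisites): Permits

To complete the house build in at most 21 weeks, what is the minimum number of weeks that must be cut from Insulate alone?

1

Current finish: 22 weeks; target: 21.
Insulate is on every critical path, so each week cut from Insulate cuts the finish by one (this holds down to a finish of 21).
Need 22 − 21 = 1 week off Insulate → Insulate becomes 8 weeks, finish becomes 21.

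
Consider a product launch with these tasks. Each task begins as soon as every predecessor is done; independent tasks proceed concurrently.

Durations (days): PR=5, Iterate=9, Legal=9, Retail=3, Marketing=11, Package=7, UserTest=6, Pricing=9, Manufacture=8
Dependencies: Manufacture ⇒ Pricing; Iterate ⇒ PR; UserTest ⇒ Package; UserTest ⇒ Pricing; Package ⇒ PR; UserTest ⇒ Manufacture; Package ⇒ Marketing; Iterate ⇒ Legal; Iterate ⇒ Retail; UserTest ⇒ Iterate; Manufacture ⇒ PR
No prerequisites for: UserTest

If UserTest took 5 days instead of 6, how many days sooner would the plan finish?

Critical path before the change: UserTest→Iterate→Legal = 6+9+9 = 24 giving 24 days.
UserTest is on the critical path; changing it to 5 makes that path 23 days.
The critical path is still UserTest→Iterate→Legal; finish is now 23 days.
Change in finish: 23 − 24 = -1 days.

1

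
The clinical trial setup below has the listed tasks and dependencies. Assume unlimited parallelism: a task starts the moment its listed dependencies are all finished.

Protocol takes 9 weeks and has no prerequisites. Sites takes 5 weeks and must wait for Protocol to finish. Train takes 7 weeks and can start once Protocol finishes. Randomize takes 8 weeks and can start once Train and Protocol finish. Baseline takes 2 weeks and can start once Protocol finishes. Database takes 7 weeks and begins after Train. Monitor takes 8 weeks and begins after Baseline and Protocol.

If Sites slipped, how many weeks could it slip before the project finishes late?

10

The longest chain is Protocol→Train→Randomize = 9+7+8 = 24; overall finish 24 weeks.
The longest chain containing Sites totals 14 weeks.
Slack of Sites = 19 − 9 = 10 weeks.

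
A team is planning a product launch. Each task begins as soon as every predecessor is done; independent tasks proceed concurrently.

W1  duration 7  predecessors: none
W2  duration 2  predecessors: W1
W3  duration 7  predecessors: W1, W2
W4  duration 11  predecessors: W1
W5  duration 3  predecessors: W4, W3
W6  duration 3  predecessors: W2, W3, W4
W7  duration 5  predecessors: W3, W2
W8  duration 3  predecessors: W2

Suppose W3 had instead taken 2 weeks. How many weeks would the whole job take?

21

Critical path before the change: W1→W2→W3→W7 = 7+2+7+5 = 21 giving 21 weeks.
W3 lies on that path, so at 2 weeks the path becomes 16 weeks.
Now W1→W4→W5 = 7+11+3 = 21 is longest, so the finish becomes 21 weeks.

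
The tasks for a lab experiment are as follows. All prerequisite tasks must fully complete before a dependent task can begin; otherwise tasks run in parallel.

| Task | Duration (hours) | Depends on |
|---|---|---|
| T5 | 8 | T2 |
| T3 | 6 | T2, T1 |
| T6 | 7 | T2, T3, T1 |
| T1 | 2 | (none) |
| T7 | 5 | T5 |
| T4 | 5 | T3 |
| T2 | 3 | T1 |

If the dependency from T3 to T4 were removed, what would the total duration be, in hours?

Before: longest chain T1→T2→T3→T6 = 2+3+6+7 = 18, finish 18.
Without T3→T4, T4's earliest start moves from 11 to 0.
New critical path: T1→T2→T3→T6 = 2+3+6+7 = 18 ⇒ 18 hours.

18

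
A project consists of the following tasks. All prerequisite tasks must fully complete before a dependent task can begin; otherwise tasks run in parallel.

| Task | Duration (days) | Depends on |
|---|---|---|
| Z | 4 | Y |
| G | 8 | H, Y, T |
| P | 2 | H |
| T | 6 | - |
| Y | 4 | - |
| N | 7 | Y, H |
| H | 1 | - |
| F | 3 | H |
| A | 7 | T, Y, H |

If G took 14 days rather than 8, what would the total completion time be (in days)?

Actual critical path: T→G = 6+8 = 14 ⇒ 14 days.
Since G is critical, the +6 change carries straight to that chain (now 20 days).
No other chain overtakes it, so the finish is 20 days.

20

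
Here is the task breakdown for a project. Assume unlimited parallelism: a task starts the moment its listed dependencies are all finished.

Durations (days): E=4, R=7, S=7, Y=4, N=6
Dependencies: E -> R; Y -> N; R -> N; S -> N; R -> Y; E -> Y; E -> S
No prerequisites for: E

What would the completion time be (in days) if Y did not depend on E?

Original critical path: E→R→Y→N = 4+7+4+6 = 21 ⇒ 21 days.
Dropping E→Y doesn't change Y's earliest start (11); another predecessor still binds.
After: E→R→Y→N = 4+7+4+6 = 21 → 21 days.

21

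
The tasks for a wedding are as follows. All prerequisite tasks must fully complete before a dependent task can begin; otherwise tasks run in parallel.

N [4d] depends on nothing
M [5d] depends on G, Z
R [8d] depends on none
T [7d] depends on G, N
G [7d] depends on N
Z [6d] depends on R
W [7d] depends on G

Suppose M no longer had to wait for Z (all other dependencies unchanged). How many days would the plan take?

18

Original critical path: R→Z→M = 8+6+5 = 19 ⇒ 19 days.
Without Z→M, M's earliest start moves from 14 to 11.
After: N→G→T = 4+7+7 = 18 → 18 days.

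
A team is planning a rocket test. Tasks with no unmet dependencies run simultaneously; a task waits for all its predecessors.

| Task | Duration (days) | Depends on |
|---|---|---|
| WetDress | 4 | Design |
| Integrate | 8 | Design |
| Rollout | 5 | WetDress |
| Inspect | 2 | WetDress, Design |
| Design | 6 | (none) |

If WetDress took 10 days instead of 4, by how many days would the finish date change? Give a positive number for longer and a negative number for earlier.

6

As given, the longest chain is Design→WetDress→Rollout = 6+4+5 = 15, so the finish is 15 days.
Since WetDress is critical, the +6 change carries straight to that chain (now 21 days).
That remains the longest chain; total 21 days.
Change in finish: 21 − 15 = +6 days.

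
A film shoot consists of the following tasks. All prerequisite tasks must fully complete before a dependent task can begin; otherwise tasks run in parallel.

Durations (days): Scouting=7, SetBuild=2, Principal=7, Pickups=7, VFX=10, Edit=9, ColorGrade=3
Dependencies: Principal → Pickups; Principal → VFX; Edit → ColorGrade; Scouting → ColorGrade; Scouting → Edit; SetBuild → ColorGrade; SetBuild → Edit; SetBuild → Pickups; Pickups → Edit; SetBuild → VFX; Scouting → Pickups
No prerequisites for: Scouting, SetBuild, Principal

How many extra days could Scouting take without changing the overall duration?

Critical path: Scouting→Pickups→Edit→ColorGrade = 7+7+9+3 = 26, so the finish is 26 days.
Scouting finishes as early as 7 and must finish by 7.
Float = 26 − 26 = 0.

0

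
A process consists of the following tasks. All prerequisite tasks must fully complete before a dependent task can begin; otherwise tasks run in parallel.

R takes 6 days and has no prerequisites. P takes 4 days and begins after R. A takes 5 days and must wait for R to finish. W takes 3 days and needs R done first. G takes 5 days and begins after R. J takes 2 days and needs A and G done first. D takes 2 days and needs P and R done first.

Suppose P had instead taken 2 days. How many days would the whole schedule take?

13

As given, the longest chain is R→A→J = 6+5+2 = 13, so the finish is 13 days.
P has 1 day of float (longest path through it is 12).
The critical path is still R→A→J; finish is now 13 days.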